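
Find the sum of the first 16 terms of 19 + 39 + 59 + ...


aₙ = 19 + (16-1)×20 = 319
Sₙ = n(a₁+aₙ)/2 = 16×(19+319)/2
= 16×338/2 = 2704

S_16 = 2704


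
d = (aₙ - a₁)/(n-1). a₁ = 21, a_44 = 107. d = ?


d = (aₙ - a₁)/(n-1)
= (107 - 21)/(44-1)
= 86/43 = 2

d = 2


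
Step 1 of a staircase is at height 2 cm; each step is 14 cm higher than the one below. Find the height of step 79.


aₙ = a₁ + (n-1)d
= 2 + (79-1)×14
= 2 + 1092
= 1094

a_79 = 1094


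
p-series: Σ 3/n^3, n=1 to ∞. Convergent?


p-series test: Σ c/n^p converges if p > 1, diverges if p ≤ 1 (constant c > 0 doesn't affect convergence).
p = 3
3 > 1 → CONVERGES

Converges (p = 3 > 1)


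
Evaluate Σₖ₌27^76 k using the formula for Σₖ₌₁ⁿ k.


Σₖ₌27^76 k = Σₖ₌₁^76 k − Σₖ₌₁^26 k
= 76·77/2 − 26·27/2
= 2926 − 351 = 2575

Σk = 2575


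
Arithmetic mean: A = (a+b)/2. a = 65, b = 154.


AM = (65 + 154)/2 = 219/2 = 109.5

AM = 109.5


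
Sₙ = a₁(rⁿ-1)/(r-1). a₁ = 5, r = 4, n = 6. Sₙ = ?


Sₙ = 5×(4^6 - 1)/(4 - 1)
= 5×(4096 - 1)/3
= 5×4095/3
= 6825

S_6 = 6825


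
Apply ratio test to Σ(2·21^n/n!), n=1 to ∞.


aₙ = 2·21^n/n!
a_{n+1}/aₙ = 21^(n+1)/(n+1)! × n!/21^n  (constant 2 cancels)
= 21/(n+1)
L = lim(n→∞) 21/(n+1) = 0
L < 1 → series CONVERGES

Converges (ratio test: L = 0 < 1)


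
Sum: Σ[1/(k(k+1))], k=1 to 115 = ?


1/(k(k+1)) = 1/k - 1/(k+1) (partial fractions)
Telescoping: Σ = 1 - 1/116 = 115/116

Sum = 115/116


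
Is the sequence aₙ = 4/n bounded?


a₁ = 4, a₂ = 4/2, a₃ = 4/3, ...
0 < aₙ ≤ 4 for all n ≥ 1
Lower bound: 0, Upper bound: 4
The sequence IS bounded

Bounded (0 < aₙ ≤ 4)


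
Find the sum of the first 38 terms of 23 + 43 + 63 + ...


aₙ = 23 + (38-1)×20 = 763
Sₙ = n(a₁+aₙ)/2 = 38×(23+763)/2
= 38×786/2 = 14934

S_38 = 14934


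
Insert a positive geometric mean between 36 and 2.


GM = √(36×2) = √72 = 8.4853

GM = 8.4853


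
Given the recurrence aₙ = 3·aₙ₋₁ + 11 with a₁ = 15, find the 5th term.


Computing step by step:
a_1 = 15
a_2 = 56
a_3 = 179
a_4 = 548
a_5 = 1655


a_5 = 1655


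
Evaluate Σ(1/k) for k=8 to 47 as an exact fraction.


Σₖ₌8^47 1/k = 1/8 + 1/9 + 1/10 + ... + 1/47
= 816866824984547958443/442720643463713815200
≈ 1.8451

Sum = 816866824984547958443/442720643463713815200 ≈ 1.8451


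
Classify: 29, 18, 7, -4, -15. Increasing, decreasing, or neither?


Differences: -11, -11, -11, -11
All differences < 0 → strictly DECREASING

Monotonically decreasing


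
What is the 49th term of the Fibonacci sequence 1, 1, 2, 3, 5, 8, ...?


Fibonacci sequence: 1, 1, 2, 3, 5, 8, 13, 21, 34, 55, 89, ...
F(49) = 7778742049

F(49) = 7778742049


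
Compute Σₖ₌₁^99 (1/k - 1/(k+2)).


Telescoping with gap 2: two head and two tail terms survive.
= (1 + 1/2) - (1/100 + 1/101)
= 3/2 - 1/100 - 1/101 = 14949/10100

Sum = 14949/10100


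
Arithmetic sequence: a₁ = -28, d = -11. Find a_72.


aₙ = a₁ + (n-1)d
= -28 + (72-1)×-11
= -28 - 781
= -809

a_72 = -809


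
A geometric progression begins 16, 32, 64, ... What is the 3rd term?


aₙ = a₁·r^(n-1)
= 16×2^2
= 16×4
= 64

a_3 = 64


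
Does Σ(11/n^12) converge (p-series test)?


p-series test: Σ c/n^p converges if p > 1, diverges if p ≤ 1 (constant c > 0 doesn't affect convergence).
p = 12
12 > 1 → CONVERGES

Converges (p = 12 > 1)


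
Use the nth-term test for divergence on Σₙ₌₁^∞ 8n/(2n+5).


lim(n→∞) 8n/(2n+5) = 8/2 = 4  (divide numerator and denominator by n)
lim aₙ = 4 ≠ 0 → series DIVERGES

Diverges (lim aₙ = 4 ≠ 0)


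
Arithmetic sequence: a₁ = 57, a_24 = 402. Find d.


d = (aₙ - a₁)/(n-1)
= (402 - 57)/(24-1)
= 345/23 = 15

d = 15


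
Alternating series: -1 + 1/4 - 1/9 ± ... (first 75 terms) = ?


S = -1 + 1/4 - 1/9 + 1/16 - 1/25 + 1/36 - 1/49 + 1/64 ± ...
= -0.8226
(Full series converges to -π²/12 ≈ -0.8225)

S_75 = -0.8226


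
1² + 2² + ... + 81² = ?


n = 81
n(n+1)(2n+1)/6 = 81×82×163/6
= 1082646/6 = 180441

Σk² = 180441


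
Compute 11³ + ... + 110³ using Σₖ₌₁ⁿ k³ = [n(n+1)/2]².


Σₖ₌11^110 k³ = [110·111/2]² − [10·11/2]²
= 37271025 − 3025 = 37268000

Σk³ = 37268000


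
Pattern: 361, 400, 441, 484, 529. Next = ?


Pattern: perfect squares: n²
Terms: 361, 400, 441, 484, 529
Next term = 576

Next term = 576


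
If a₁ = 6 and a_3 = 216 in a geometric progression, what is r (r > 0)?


r^(n-1) = aₙ/a₁
r^2 = 216/6 = 36
r = 36^(1/2)
= ±6; taking r > 0 gives r = 6

r = 6


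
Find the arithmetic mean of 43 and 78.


AM = (43 + 78)/2 = 121/2 = 60.5

AM = 60.5


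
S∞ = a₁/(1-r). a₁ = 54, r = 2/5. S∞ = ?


S∞ = a₁/(1-r) = 54/(1 - 2/5)
= 54/(3/5)
= 90

S∞ = 90


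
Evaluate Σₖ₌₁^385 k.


n(n+1)/2 = 385×386/2 = 148610/2 = 74305

Σk = 74305


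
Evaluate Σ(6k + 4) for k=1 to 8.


Σ(6k+4) = 6·Σk + 4·n
= 6·36 + 4·8
= 216 + 32 = 248

Σ = 248


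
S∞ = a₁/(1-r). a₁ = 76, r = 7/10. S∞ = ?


S∞ = a₁/(1-r) = 76/(1 - 7/10)
= 76/(3/10)
= 760/3

S∞ = 760/3


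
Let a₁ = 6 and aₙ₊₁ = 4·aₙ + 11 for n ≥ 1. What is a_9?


Computing step by step:
a_1 = 6
a_2 = 35
a_3 = 151
a_4 = 615
a_5 = 2471
a_6 = 9895
a_7 = 39591
a_8 = 158375
a_9 = 633511


a_9 = 633511


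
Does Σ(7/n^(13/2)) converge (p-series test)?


p-series test: Σ c/n^p converges if p > 1, diverges if p ≤ 1 (constant c > 0 doesn't affect convergence).
p = 13/2
13/2 > 1 → CONVERGES

Converges (p = 13/2 > 1)


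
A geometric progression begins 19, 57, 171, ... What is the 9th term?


aₙ = a₁·r^(n-1)
= 19×3^8
= 19×6561
= 124659

a_9 = 124659


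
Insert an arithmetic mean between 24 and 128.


AM = (24 + 128)/2 = 152/2 = 76

AM = 76


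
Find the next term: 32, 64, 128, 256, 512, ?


Pattern: powers of 2: 2ⁿ
Terms: 32, 64, 128, 256, 512
Next term = 1024

Next term = 1024


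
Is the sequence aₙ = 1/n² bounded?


a₁ = 1, a₂ = 1/4, a₃ = 1/9, ...
0 < aₙ ≤ 1 for all n ≥ 1
The sequence IS bounded

Bounded (0 < aₙ ≤ 1)


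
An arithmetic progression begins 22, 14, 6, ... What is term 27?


aₙ = a₁ + (n-1)d
= 22 + (27-1)×-8
= 22 - 208
= -186

a_27 = -186


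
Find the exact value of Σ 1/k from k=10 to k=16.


Σₖ₌10^16 1/k = 1/10 + 1/11 + 1/12 + 1/13 + 1/14 + 1/15 + 1/16
= 8837/16016
≈ 0.5518

Sum = 8837/16016 ≈ 0.5518


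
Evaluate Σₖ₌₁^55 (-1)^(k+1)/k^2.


S = 1 - 1/4 + 1/9 - 1/16 + 1/25 - 1/36 + 1/49 - 1/64 ± ...
= 0.8226
(Full series converges to +π²/12 ≈ +0.8225)

S_55 = 0.8226


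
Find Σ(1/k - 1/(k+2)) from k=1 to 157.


Telescoping with gap 2: two head and two tail terms survive.
= (1 + 1/2) - (1/158 + 1/159)
= 3/2 - 1/158 - 1/159 = 18683/12561

Sum = 18683/12561


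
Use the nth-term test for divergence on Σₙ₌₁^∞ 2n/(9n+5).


lim(n→∞) 2n/(9n+5) = 2/9 = 2/9  (divide numerator and denominator by n)
lim aₙ = 2/9 ≠ 0 → series DIVERGES

Diverges (lim aₙ = 2/9 ≠ 0)


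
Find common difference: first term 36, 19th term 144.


d = (aₙ - a₁)/(n-1)
= (144 - 36)/(19-1)
= 108/18 = 6

d = 6


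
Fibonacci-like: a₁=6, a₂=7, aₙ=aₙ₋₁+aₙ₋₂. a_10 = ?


Computing iteratively: 6, 7, 13, 20, 33, 53, 86, 139, 225, 364
a_10 = 364

a_10 = 364


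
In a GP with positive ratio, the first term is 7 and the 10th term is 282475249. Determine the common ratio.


r^(n-1) = aₙ/a₁
r^9 = 282475249/7 = 40353607
r = 40353607^(1/9)
= 7

r = 7


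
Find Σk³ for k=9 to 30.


Σₖ₌9^30 k³ = [30·31/2]² − [8·9/2]²
= 216225 − 1296 = 214929

Σk³ = 214929


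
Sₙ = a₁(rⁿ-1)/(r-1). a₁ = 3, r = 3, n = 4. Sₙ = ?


Sₙ = 3×(3^4 - 1)/(3 - 1)
= 3×(81 - 1)/2
= 3×80/2
= 120

S_4 = 120


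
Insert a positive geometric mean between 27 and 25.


GM = √(27×25) = √675 = 25.9808

GM = 25.9808


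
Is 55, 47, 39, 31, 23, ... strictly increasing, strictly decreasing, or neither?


Differences: -8, -8, -8, -8
All differences < 0 → strictly DECREASING

Monotonically decreasing


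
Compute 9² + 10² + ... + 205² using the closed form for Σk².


Σₖ₌9^205 k² = Σₖ₌₁^205 k² − Σₖ₌₁^8 k²
= 205·206·411/6 − 8·9·17/6
= 2892755 − 204 = 2892551

Σk² = 2892551


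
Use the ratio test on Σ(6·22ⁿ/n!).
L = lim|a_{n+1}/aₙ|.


aₙ = 6·22^n/n!
a_{n+1}/aₙ = 22^(n+1)/(n+1)! × n!/22^n  (constant 6 cancels)
= 22/(n+1)
L = lim(n→∞) 22/(n+1) = 0
L < 1 → series CONVERGES

Converges (ratio test: L = 0 < 1)


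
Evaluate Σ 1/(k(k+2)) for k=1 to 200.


1/(k(k+2)) = (1/2)·(1/k - 1/(k+2)) (partial fractions)
Telescoping: Σ = (1/2)·(1 + 1/2 - 1/201 - 1/202) = 15125/20301

Sum = 15125/20301


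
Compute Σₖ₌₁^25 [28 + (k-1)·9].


aₙ = 28 + (25-1)×9 = 244
Sₙ = n(a₁+aₙ)/2 = 25×(28+244)/2
= 25×272/2 = 3400

S_25 = 3400


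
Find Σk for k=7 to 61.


Σₖ₌7^61 k = Σₖ₌₁^61 k − Σₖ₌₁^6 k
= 61·62/2 − 6·7/2
= 1891 − 21 = 1870

Σk = 1870


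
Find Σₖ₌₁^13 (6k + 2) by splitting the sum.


Σ(6k+2) = 6·Σk + 2·n
= 6·91 + 2·13
= 546 + 26 = 572

Σ = 572


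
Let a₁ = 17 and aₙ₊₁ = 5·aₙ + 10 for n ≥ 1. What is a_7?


Computing step by step:
a_1 = 17
a_2 = 95
a_3 = 485
a_4 = 2435
a_5 = 12185
a_6 = 60935
a_7 = 304685


a_7 = 304685


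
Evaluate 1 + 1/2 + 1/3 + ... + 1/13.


H_13 = 1/1 + 1/2 + 1/3 + ... + 1/13
= 1145993/360360
≈ 3.1801

H_13 = 1145993/360360 ≈ 3.1801


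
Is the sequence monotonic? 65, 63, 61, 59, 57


Differences: -2, -2, -2, -2
All differences < 0 → strictly DECREASING

Monotonically decreasing


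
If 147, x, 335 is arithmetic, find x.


AM = (147 + 335)/2 = 482/2 = 241

AM = 241


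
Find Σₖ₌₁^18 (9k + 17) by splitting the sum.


Σ(9k+17) = 9·Σk + 17·n
= 9·171 + 17·18
= 1539 + 306 = 1845

Σ = 1845


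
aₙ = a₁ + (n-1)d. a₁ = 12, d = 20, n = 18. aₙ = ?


aₙ = a₁ + (n-1)d
= 12 + (18-1)×20
= 12 + 340
= 352

a_18 = 352


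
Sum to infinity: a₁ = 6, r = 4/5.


S∞ = a₁/(1-r) = 6/(1 - 4/5)
= 6/(1/5)
= 30

S∞ = 30


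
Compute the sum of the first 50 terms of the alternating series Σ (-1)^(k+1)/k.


S = 1 - 1/2 + 1/3 - 1/4 + 1/5 - 1/6 + 1/7 - 1/8 ± ...
= 0.6832
(Full series converges to +ln(2) ≈ +0.6931)

S_50 = 0.6832


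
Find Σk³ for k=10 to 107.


Σₖ₌10^107 k³ = [107·108/2]² − [9·10/2]²
= 33385284 − 2025 = 33383259

Σk³ = 33383259


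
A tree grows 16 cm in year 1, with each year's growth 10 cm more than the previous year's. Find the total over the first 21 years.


aₙ = 16 + (21-1)×10 = 216
Sₙ = n(a₁+aₙ)/2 = 21×(16+216)/2
= 21×232/2 = 2436

S_21 = 2436


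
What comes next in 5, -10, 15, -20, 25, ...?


Pattern: alternating sign, magnitude arithmetic (d=5)
Terms: 5, -10, 15, -20, 25
Next term = -30

Next term = -30


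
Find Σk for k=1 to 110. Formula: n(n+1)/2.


n(n+1)/2 = 110×111/2 = 12210/2 = 6105

Σk = 6105


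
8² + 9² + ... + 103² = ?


Σₖ₌8^103 k² = Σₖ₌₁^103 k² − Σₖ₌₁^7 k²
= 103·104·207/6 − 7·8·15/6
= 369564 − 140 = 369424

Σk² = 369424


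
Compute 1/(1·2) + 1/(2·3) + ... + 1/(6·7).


1/(k(k+1)) = 1/k - 1/(k+1) (partial fractions)
Telescoping: Σ = 1 - 1/7 = 6/7

Sum = 6/7


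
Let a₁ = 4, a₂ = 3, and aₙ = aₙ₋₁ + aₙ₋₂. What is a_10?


Computing iteratively: 4, 3, 7, 10, 17, 27, 44, 71, 115, 186
a_10 = 186

a_10 = 186


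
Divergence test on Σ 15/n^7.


lim(n→∞) 15/n^7 = 0
lim aₙ = 0 → nth-term test is INCONCLUSIVE
(Need other tests; this is actually a convergent p-series with p=7 > 1)

Inconclusive (lim aₙ = 0; need another test)


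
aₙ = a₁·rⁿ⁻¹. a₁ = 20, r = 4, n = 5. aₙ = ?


aₙ = a₁·r^(n-1)
= 20×4^4
= 20×256
= 5120

a_5 = 5120


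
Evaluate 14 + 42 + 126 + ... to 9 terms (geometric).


Sₙ = 14×(3^9 - 1)/(3 - 1)
= 14×(19683 - 1)/2
= 14×19682/2
= 137774

S_9 = 137774


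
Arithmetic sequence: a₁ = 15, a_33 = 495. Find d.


d = (aₙ - a₁)/(n-1)
= (495 - 15)/(33-1)
= 480/32 = 15

d = 15


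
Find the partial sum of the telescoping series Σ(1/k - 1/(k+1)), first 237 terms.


Telescoping: adjacent terms cancel.
= 1/1 - 1/238
= 1 - 1/238 = 237/238

Sum = 237/238


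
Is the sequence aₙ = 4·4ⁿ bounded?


aₙ = 4·4ⁿ → as n→∞, aₙ→∞ (since base 4 > 1)
No finite upper bound exists
The sequence is UNBOUNDED

Unbounded (aₙ → ∞ as n → ∞)


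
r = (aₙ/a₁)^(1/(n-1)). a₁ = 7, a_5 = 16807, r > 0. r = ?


r^(n-1) = aₙ/a₁
r^4 = 16807/7 = 2401
r = 2401^(1/4)
= ±7; taking r > 0 gives r = 7

r = 7


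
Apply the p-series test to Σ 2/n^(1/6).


p-series test: Σ c/n^p converges if p > 1, diverges if p ≤ 1 (constant c > 0 doesn't affect convergence).
p = 1/6
1/6 ≤ 1 → DIVERGES

Diverges (p = 1/6 ≤ 1)


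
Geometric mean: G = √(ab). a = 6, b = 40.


GM = √(6×40) = √240 = 15.4919

GM = 15.4919


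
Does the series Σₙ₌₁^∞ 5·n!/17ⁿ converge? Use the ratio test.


aₙ = 5·n!/17^n
a_{n+1}/aₙ = (n+1)!/17^(n+1) × 17^n/n!  (constant 5 cancels)
= (n+1)/17
L = lim(n→∞) (n+1)/17 = ∞
L > 1 → series DIVERGES

Diverges (ratio test: L = ∞ > 1)


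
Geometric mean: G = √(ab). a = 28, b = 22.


GM = √(28×22) = √616 = 24.8193

GM = 24.8193


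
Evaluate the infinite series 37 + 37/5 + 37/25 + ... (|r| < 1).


S∞ = a₁/(1-r) = 37/(1 - 1/5)
= 37/(4/5)
= 185/4

S∞ = 185/4


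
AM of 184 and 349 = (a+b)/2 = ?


AM = (184 + 349)/2 = 533/2 = 266.5

AM = 266.5


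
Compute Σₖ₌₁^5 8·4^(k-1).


Sₙ = 8×(4^5 - 1)/(4 - 1)
= 8×(1024 - 1)/3
= 8×1023/3
= 2728

S_5 = 2728


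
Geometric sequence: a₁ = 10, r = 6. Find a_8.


aₙ = a₁·r^(n-1)
= 10×6^7
= 10×279936
= 2799360

a_8 = 2799360


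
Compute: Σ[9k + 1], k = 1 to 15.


Σ(9k+1) = 9·Σk + 1·n
= 9·120 + 1·15
= 1080 + 15 = 1095

Σ = 1095


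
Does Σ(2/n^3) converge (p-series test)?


p-series test: Σ c/n^p converges if p > 1, diverges if p ≤ 1 (constant c > 0 doesn't affect convergence).
p = 3
3 > 1 → CONVERGES

Converges (p = 3 > 1)


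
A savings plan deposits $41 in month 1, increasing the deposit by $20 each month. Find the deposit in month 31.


aₙ = a₁ + (n-1)d
= 41 + (31-1)×20
= 41 + 600
= 641

a_31 = 641


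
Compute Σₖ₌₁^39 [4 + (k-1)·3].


aₙ = 4 + (39-1)×3 = 118
Sₙ = n(a₁+aₙ)/2 = 39×(4+118)/2
= 39×122/2 = 2379

S_39 = 2379


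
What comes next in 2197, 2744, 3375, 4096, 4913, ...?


Pattern: perfect cubes: n³
Terms: 2197, 2744, 3375, 4096, 4913
Next term = 5832

Next term = 5832


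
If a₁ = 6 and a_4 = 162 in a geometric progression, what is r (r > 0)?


r^(n-1) = aₙ/a₁
r^3 = 162/6 = 27
r = 27^(1/3)
= 3

r = 3


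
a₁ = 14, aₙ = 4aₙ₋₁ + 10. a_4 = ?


Computing step by step:
a_1 = 14
a_2 = 66
a_3 = 274
a_4 = 1106


a_4 = 1106


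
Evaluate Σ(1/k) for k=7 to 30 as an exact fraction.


Σₖ₌7^30 1/k = 1/7 + 1/8 + 1/9 + ... + 1/30
= 3598413401287/2329089562800
≈ 1.545

Sum = 3598413401287/2329089562800 ≈ 1.545


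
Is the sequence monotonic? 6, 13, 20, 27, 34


Differences: 7, 7, 7, 7
All differences > 0 → strictly INCREASING

Monotonically increasing


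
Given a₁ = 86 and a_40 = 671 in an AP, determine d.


d = (aₙ - a₁)/(n-1)
= (671 - 86)/(40-1)
= 585/39 = 15

d = 15


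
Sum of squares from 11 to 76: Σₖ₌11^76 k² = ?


Σₖ₌11^76 k² = Σₖ₌₁^76 k² − Σₖ₌₁^10 k²
= 76·77·153/6 − 10·11·21/6
= 149226 − 385 = 148841

Σk² = 148841


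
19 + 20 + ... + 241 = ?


Σₖ₌19^241 k = Σₖ₌₁^241 k − Σₖ₌₁^18 k
= 241·242/2 − 18·19/2
= 29161 − 171 = 28990

Σk = 28990


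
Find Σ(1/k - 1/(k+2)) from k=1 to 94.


Telescoping with gap 2: two head and two tail terms survive.
= (1 + 1/2) - (1/95 + 1/96)
= 3/2 - 1/95 - 1/96 = 13489/9120

Sum = 13489/9120


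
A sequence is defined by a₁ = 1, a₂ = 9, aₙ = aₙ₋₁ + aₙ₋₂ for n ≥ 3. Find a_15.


Computing iteratively: 1, 9, 10, 19, 29, 48, 77, 125, 202, 327, 529, 856, ...
a_15 = 3626

a_15 = 3626


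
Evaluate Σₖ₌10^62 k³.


Σₖ₌10^62 k³ = [62·63/2]² − [9·10/2]²
= 3814209 − 2025 = 3812184

Σk³ = 3812184


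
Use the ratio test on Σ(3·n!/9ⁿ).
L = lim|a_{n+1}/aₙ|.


aₙ = 3·n!/9^n
a_{n+1}/aₙ = (n+1)!/9^(n+1) × 9^n/n!  (constant 3 cancels)
= (n+1)/9
L = lim(n→∞) (n+1)/9 = ∞
L > 1 → series DIVERGES

Diverges (ratio test: L = ∞ > 1)


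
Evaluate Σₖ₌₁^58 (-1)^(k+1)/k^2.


S = 1 - 1/4 + 1/9 - 1/16 + 1/25 - 1/36 + 1/49 - 1/64 ± ...
= 0.8223
(Full series converges to +π²/12 ≈ +0.8225)

S_58 = 0.8223


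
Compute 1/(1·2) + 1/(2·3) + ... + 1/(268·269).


1/(k(k+1)) = 1/k - 1/(k+1) (partial fractions)
Telescoping: Σ = 1 - 1/269 = 268/269

Sum = 268/269


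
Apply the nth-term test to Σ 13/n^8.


lim(n→∞) 13/n^8 = 0
lim aₙ = 0 → nth-term test is INCONCLUSIVE
(Need other tests; this is actually a convergent p-series with p=8 > 1)

Inconclusive (lim aₙ = 0; need another test)


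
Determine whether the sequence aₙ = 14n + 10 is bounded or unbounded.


aₙ = 14n + 10 → as n→∞, aₙ→∞
No finite upper bound exists
The sequence is UNBOUNDED

Unbounded (aₙ → ∞ as n → ∞)


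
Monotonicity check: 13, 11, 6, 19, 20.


Differences: -2, -5, 13, 1
Difference at position 3 is +13 (> 0) but position 1 is -2 (< 0) — sequence both rises and falls
→ NOT monotonic

Not monotonic


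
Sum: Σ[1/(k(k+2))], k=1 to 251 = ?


1/(k(k+2)) = (1/2)·(1/k - 1/(k+2)) (partial fractions)
Telescoping: Σ = (1/2)·(1 + 1/2 - 1/252 - 1/253) = 95129/127512

Sum = 95129/127512


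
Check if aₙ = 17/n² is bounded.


a₁ = 17, a₂ = 17/4, a₃ = 17/9, ...
0 < aₙ ≤ 17 for all n ≥ 1
The sequence IS bounded

Bounded (0 < aₙ ≤ 17)


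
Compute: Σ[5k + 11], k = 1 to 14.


Σ(5k+11) = 5·Σk + 11·n
= 5·105 + 11·14
= 525 + 154 = 679

Σ = 679


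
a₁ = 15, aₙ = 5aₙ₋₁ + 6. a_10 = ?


Computing step by step:
a_1 = 15
a_2 = 81
a_3 = 411
a_4 = 2061
a_5 = 10311
a_6 = 51561
a_7 = 257811
a_8 = 1289061
a_9 = 6445311
a_10 = 32226561


a_10 = 32226561


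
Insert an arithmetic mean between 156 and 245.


AM = (156 + 245)/2 = 401/2 = 200.5

AM = 200.5


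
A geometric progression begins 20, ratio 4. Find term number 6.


aₙ = a₁·r^(n-1)
= 20×4^5
= 20×1024
= 20480

a_6 = 20480


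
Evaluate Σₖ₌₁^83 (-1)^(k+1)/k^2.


S = 1 - 1/4 + 1/9 - 1/16 + 1/25 - 1/36 + 1/49 - 1/64 ± ...
= 0.8225
(Full series converges to +π²/12 ≈ +0.8225)

S_83 = 0.8225


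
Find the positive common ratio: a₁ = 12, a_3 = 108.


r^(n-1) = aₙ/a₁
r^2 = 108/12 = 9
r = 9^(1/2)
= ±3; taking r > 0 gives r = 3

r = 3


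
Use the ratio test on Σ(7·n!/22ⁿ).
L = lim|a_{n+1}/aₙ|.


aₙ = 7·n!/22^n
a_{n+1}/aₙ = (n+1)!/22^(n+1) × 22^n/n!  (constant 7 cancels)
= (n+1)/22
L = lim(n→∞) (n+1)/22 = ∞
L > 1 → series DIVERGES

Diverges (ratio test: L = ∞ > 1)


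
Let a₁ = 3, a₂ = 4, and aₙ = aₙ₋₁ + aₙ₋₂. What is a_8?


Computing iteratively: 3, 4, 7, 11, 18, 29, 47, 76
a_8 = 76

a_8 = 76


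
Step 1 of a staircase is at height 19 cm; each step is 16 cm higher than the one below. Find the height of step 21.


aₙ = a₁ + (n-1)d
= 19 + (21-1)×16
= 19 + 320
= 339

a_21 = 339


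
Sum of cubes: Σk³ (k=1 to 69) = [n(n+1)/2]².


n(n+1)/2 = 69×70/2 = 2415
Σk³ = 2415² = 5832225

Σk³ = 5832225


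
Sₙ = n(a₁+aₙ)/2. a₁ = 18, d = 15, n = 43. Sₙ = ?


aₙ = 18 + (43-1)×15 = 648
Sₙ = n(a₁+aₙ)/2 = 43×(18+648)/2
= 43×666/2 = 14319

S_43 = 14319


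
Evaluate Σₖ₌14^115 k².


Σₖ₌14^115 k² = Σₖ₌₁^115 k² − Σₖ₌₁^13 k²
= 115·116·231/6 − 13·14·27/6
= 513590 − 819 = 512771

Σk² = 512771


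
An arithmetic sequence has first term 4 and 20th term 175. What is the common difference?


d = (aₙ - a₁)/(n-1)
= (175 - 4)/(20-1)
= 171/19 = 9

d = 9


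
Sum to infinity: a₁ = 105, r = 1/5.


S∞ = a₁/(1-r) = 105/(1 - 1/5)
= 105/(4/5)
= 525/4

S∞ = 525/4


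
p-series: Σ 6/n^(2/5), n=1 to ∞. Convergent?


p-series test: Σ c/n^p converges if p > 1, diverges if p ≤ 1 (constant c > 0 doesn't affect convergence).
p = 2/5
2/5 ≤ 1 → DIVERGES

Diverges (p = 2/5 ≤ 1)


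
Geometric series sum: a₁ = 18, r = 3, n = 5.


Sₙ = 18×(3^5 - 1)/(3 - 1)
= 18×(243 - 1)/2
= 18×242/2
= 2178

S_5 = 2178


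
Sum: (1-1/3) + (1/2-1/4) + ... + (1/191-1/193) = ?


Telescoping with gap 2: two head and two tail terms survive.
= (1 + 1/2) - (1/192 + 1/193)
= 3/2 - 1/192 - 1/193 = 55199/37056

Sum = 55199/37056


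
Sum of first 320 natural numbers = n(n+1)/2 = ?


n(n+1)/2 = 320×321/2 = 102720/2 = 51360

Σk = 51360


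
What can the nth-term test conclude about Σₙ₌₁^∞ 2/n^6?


lim(n→∞) 2/n^6 = 0
lim aₙ = 0 → nth-term test is INCONCLUSIVE
(Need other tests; this is actually a convergent p-series with p=6 > 1)

Inconclusive (lim aₙ = 0; need another test)


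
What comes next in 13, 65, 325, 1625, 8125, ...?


Pattern: geometric (r=5)
Terms: 13, 65, 325, 1625, 8125
Next term = 40625

Next term = 40625


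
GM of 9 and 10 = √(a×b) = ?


GM = √(9×10) = √90 = 9.4868

GM = 9.4868


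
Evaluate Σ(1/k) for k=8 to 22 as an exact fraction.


Σₖ₌8^22 1/k = 1/8 + 1/9 + 1/10 + ... + 1/22
= 28399557/25865840
≈ 1.098

Sum = 28399557/25865840 ≈ 1.098


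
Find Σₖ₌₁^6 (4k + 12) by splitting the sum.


Σ(4k+12) = 4·Σk + 12·n
= 4·21 + 12·6
= 84 + 72 = 156

Σ = 156


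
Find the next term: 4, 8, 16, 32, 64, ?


Pattern: powers of 2: 2ⁿ
Terms: 4, 8, 16, 32, 64
Next term = 128

Next term = 128


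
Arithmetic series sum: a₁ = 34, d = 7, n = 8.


aₙ = 34 + (8-1)×7 = 83
Sₙ = n(a₁+aₙ)/2 = 8×(34+83)/2
= 8×117/2 = 468

S_8 = 468


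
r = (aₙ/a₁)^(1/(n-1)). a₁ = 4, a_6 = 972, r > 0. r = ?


r^(n-1) = aₙ/a₁
r^5 = 972/4 = 243
r = 243^(1/5)
= 3

r = 3


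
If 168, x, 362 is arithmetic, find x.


AM = (168 + 362)/2 = 530/2 = 265

AM = 265


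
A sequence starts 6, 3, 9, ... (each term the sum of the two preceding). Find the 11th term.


Computing iteratively: 6, 3, 9, 12, 21, 33, 54, 87, 141, 228, 369
a_11 = 369

a_11 = 369


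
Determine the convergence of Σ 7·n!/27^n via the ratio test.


aₙ = 7·n!/27^n
a_{n+1}/aₙ = (n+1)!/27^(n+1) × 27^n/n!  (constant 7 cancels)
= (n+1)/27
L = lim(n→∞) (n+1)/27 = ∞
L > 1 → series DIVERGES

Diverges (ratio test: L = ∞ > 1)


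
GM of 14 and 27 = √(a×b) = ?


GM = √(14×27) = √378 = 19.4422

GM = 19.4422


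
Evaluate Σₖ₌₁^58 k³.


n(n+1)/2 = 58×59/2 = 1711
Σk³ = 1711² = 2927521

Σk³ = 2927521


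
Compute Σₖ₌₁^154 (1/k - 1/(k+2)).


Telescoping with gap 2: two head and two tail terms survive.
= (1 + 1/2) - (1/155 + 1/156)
= 3/2 - 1/155 - 1/156 = 35959/24180

Sum = 35959/24180


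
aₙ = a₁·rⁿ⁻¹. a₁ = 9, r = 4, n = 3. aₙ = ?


aₙ = a₁·r^(n-1)
= 9×4^2
= 9×16
= 144

a_3 = 144


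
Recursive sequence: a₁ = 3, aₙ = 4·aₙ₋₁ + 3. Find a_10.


Computing step by step:
a_1 = 3
a_2 = 15
a_3 = 63
a_4 = 255
a_5 = 1023
a_6 = 4095
a_7 = 16383
a_8 = 65535
a_9 = 262143
a_10 = 1048575


a_10 = 1048575


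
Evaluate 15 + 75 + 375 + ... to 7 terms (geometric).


Sₙ = 15×(5^7 - 1)/(5 - 1)
= 15×(78125 - 1)/4
= 15×78124/4
= 292965

S_7 = 292965


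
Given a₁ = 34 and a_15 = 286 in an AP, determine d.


d = (aₙ - a₁)/(n-1)
= (286 - 34)/(15-1)
= 252/14 = 18

d = 18


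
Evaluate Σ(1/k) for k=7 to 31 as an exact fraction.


Σₖ₌7^31 1/k = 1/7 + 1/8 + 1/9 + ... + 1/31
= 113879905002697/72201776446800
≈ 1.5772

Sum = 113879905002697/72201776446800 ≈ 1.5772


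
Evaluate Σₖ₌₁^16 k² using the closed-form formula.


n = 16
n(n+1)(2n+1)/6 = 16×17×33/6
= 8976/6 = 1496

Σk² = 1496


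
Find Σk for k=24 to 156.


Σₖ₌24^156 k = Σₖ₌₁^156 k − Σₖ₌₁^23 k
= 156·157/2 − 23·24/2
= 12246 − 276 = 11970

Σk = 11970


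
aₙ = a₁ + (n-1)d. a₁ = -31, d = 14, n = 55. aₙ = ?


aₙ = a₁ + (n-1)d
= -31 + (55-1)×14
= -31 + 756
= 725

a_55 = 725


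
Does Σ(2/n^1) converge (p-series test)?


p-series test: Σ c/n^p converges if p > 1, diverges if p ≤ 1 (constant c > 0 doesn't affect convergence).
p = 1
1 ≤ 1 → DIVERGES

Diverges (p = 1 ≤ 1)


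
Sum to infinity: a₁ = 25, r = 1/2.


S∞ = a₁/(1-r) = 25/(1 - 1/2)
= 25/(1/2)
= 50

S∞ = 50


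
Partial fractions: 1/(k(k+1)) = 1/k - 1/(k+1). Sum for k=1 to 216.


1/(k(k+1)) = 1/k - 1/(k+1) (partial fractions)
Telescoping: Σ = 1 - 1/217 = 216/217

Sum = 216/217


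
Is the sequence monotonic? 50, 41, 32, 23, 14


Differences: -9, -9, -9, -9
All differences < 0 → strictly DECREASING

Monotonically decreasing


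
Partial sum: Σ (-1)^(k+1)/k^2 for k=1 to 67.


S = 1 - 1/4 + 1/9 - 1/16 + 1/25 - 1/36 + 1/49 - 1/64 ± ...
= 0.8226
(Full series converges to +π²/12 ≈ +0.8225)

S_67 = 0.8226


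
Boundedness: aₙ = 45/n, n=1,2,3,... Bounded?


a₁ = 45, a₂ = 45/2, a₃ = 45/3, ...
0 < aₙ ≤ 45 for all n ≥ 1
Lower bound: 0, Upper bound: 45
The sequence IS bounded

Bounded (0 < aₙ ≤ 45)


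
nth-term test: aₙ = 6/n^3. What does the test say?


lim(n→∞) 6/n^3 = 0
lim aₙ = 0 → nth-term test is INCONCLUSIVE
(Need other tests; this is actually a convergent p-series with p=3 > 1)

Inconclusive (lim aₙ = 0; need another test)


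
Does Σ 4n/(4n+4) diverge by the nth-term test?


lim(n→∞) 4n/(4n+4) = 4/4 = 1  (divide numerator and denominator by n)
lim aₙ = 1 ≠ 0 → series DIVERGES

Diverges (lim aₙ = 1 ≠ 0)


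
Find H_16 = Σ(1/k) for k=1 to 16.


H_16 = 1/1 + 1/2 + 1/3 + ... + 1/16
= 2436559/720720
≈ 3.3807

H_16 = 2436559/720720 ≈ 3.3807


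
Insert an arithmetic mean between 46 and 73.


AM = (46 + 73)/2 = 119/2 = 59.5

AM = 59.5


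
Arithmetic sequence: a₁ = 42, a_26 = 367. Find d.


d = (aₙ - a₁)/(n-1)
= (367 - 42)/(26-1)
= 325/25 = 13

d = 13


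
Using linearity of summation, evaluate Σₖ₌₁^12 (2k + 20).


Σ(2k+20) = 2·Σk + 20·n
= 2·78 + 20·12
= 156 + 240 = 396

Σ = 396


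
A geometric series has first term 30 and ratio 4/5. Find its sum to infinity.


S∞ = a₁/(1-r) = 30/(1 - 4/5)
= 30/(1/5)
= 150

S∞ = 150


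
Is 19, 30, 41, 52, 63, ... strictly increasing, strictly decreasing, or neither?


Differences: 11, 11, 11, 11
All differences > 0 → strictly INCREASING

Monotonically increasing


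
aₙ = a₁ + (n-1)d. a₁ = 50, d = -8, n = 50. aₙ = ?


aₙ = a₁ + (n-1)d
= 50 + (50-1)×-8
= 50 - 392
= -342

a_50 = -342


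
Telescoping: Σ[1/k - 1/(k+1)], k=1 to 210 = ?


Telescoping: adjacent terms cancel.
= 1/1 - 1/211
= 1 - 1/211 = 210/211

Sum = 210/211


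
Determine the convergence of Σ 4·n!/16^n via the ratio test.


aₙ = 4·n!/16^n
a_{n+1}/aₙ = (n+1)!/16^(n+1) × 16^n/n!  (constant 4 cancels)
= (n+1)/16
L = lim(n→∞) (n+1)/16 = ∞
L > 1 → series DIVERGES

Diverges (ratio test: L = ∞ > 1)


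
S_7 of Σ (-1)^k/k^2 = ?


S = -1 + 1/4 - 1/9 + 1/16 - 1/25 + 1/36 - 1/49
= -0.8312
(Full series converges to -π²/12 ≈ -0.8225)

S_7 = -0.8312


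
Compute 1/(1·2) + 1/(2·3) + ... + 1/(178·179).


1/(k(k+1)) = 1/k - 1/(k+1) (partial fractions)
Telescoping: Σ = 1 - 1/179 = 178/179

Sum = 178/179


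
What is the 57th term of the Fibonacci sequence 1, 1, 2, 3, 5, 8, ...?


Fibonacci sequence: 1, 1, 2, 3, 5, 8, 13, 21, 34, 55, 89, ...
F(57) = 365435296162

F(57) = 365435296162


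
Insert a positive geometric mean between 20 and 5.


GM = √(20×5) = √100 = 10

GM = 10


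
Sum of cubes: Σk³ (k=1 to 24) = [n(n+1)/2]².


n(n+1)/2 = 24×25/2 = 300
Σk³ = 300² = 90000

Σk³ = 90000


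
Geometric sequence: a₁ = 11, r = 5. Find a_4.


aₙ = a₁·r^(n-1)
= 11×5^3
= 11×125
= 1375

a_4 = 1375


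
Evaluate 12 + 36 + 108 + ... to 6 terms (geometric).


Sₙ = 12×(3^6 - 1)/(3 - 1)
= 12×(729 - 1)/2
= 12×728/2
= 4368

S_6 = 4368


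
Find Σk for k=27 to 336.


Σₖ₌27^336 k = Σₖ₌₁^336 k − Σₖ₌₁^26 k
= 336·337/2 − 26·27/2
= 56616 − 351 = 56265

Σk = 56265


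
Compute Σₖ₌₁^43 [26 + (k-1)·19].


aₙ = 26 + (43-1)×19 = 824
Sₙ = n(a₁+aₙ)/2 = 43×(26+824)/2
= 43×850/2 = 18275

S_43 = 18275


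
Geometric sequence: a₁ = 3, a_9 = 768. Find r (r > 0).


r^(n-1) = aₙ/a₁
r^8 = 768/3 = 256
r = 256^(1/8)
= ±2; taking r > 0 gives r = 2

r = 2


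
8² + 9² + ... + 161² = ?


Σₖ₌8^161 k² = Σₖ₌₁^161 k² − Σₖ₌₁^7 k²
= 161·162·323/6 − 7·8·15/6
= 1404081 − 140 = 1403941

Σk² = 1403941


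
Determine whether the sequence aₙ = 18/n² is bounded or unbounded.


a₁ = 18, a₂ = 18/4, a₃ = 18/9, ...
0 < aₙ ≤ 18 for all n ≥ 1
The sequence IS bounded

Bounded (0 < aₙ ≤ 18)


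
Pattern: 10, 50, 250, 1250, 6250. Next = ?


Pattern: geometric (r=5)
Terms: 10, 50, 250, 1250, 6250
Next term = 31250

Next term = 31250


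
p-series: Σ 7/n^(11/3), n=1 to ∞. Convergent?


p-series test: Σ c/n^p converges if p > 1, diverges if p ≤ 1 (constant c > 0 doesn't affect convergence).
p = 11/3
11/3 > 1 → CONVERGES

Converges (p = 11/3 > 1)


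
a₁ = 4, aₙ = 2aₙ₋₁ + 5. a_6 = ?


Computing step by step:
a_1 = 4
a_2 = 13
a_3 = 31
a_4 = 67
a_5 = 139
a_6 = 283


a_6 = 283


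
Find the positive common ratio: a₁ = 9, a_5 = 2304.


r^(n-1) = aₙ/a₁
r^4 = 2304/9 = 256
r = 256^(1/4)
= ±4; taking r > 0 gives r = 4

r = 4


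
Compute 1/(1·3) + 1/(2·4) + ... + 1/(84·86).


1/(k(k+2)) = (1/2)·(1/k - 1/(k+2)) (partial fractions)
Telescoping: Σ = (1/2)·(1 + 1/2 - 1/85 - 1/86) = 5397/7310

Sum = 5397/7310


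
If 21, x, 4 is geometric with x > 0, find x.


GM = √(21×4) = √84 = 9.1652

GM = 9.1652


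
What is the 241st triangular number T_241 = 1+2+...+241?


n(n+1)/2 = 241×242/2 = 58322/2 = 29161

Σk = 29161


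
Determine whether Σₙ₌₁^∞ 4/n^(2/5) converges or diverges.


p-series test: Σ c/n^p converges if p > 1, diverges if p ≤ 1 (constant c > 0 doesn't affect convergence).
p = 2/5
2/5 ≤ 1 → DIVERGES

Diverges (p = 2/5 ≤ 1)


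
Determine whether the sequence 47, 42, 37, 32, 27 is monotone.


Differences: -5, -5, -5, -5
All differences < 0 → strictly DECREASING

Monotonically decreasing


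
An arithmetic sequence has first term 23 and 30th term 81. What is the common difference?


d = (aₙ - a₁)/(n-1)
= (81 - 23)/(30-1)
= 58/29 = 2

d = 2


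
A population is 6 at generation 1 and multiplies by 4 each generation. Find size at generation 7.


aₙ = a₁·r^(n-1)
= 6×4^6
= 6×4096
= 24576

a_7 = 24576


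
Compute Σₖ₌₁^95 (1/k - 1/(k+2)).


Telescoping with gap 2: two head and two tail terms survive.
= (1 + 1/2) - (1/96 + 1/97)
= 3/2 - 1/96 - 1/97 = 13775/9312

Sum = 13775/9312


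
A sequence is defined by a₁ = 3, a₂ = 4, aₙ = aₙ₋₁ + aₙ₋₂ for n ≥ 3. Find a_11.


Computing iteratively: 3, 4, 7, 11, 18, 29, 47, 76, 123, 199, 322
a_11 = 322

a_11 = 322


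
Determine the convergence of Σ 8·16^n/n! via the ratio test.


aₙ = 8·16^n/n!
a_{n+1}/aₙ = 16^(n+1)/(n+1)! × n!/16^n  (constant 8 cancels)
= 16/(n+1)
L = lim(n→∞) 16/(n+1) = 0
L < 1 → series CONVERGES

Converges (ratio test: L = 0 < 1)


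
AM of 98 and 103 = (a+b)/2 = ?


AM = (98 + 103)/2 = 201/2 = 100.5

AM = 100.5


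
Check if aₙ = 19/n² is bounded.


a₁ = 19, a₂ = 19/4, a₃ = 19/9, ...
0 < aₙ ≤ 19 for all n ≥ 1
The sequence IS bounded

Bounded (0 < aₙ ≤ 19)


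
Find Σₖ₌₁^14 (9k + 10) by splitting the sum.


Σ(9k+10) = 9·Σk + 10·n
= 9·105 + 10·14
= 945 + 140 = 1085

Σ = 1085


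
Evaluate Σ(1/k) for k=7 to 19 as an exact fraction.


Σₖ₌7^19 1/k = 1/7 + 1/8 + 1/9 + ... + 1/19
= 17036375/15519504
≈ 1.0977

Sum = 17036375/15519504 ≈ 1.0977


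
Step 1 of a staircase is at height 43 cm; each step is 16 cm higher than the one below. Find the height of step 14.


aₙ = a₁ + (n-1)d
= 43 + (14-1)×16
= 43 + 208
= 251

a_14 = 251


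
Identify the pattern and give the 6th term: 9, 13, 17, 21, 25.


Pattern: arithmetic (d=4)
Terms: 9, 13, 17, 21, 25
Next term = 29

Next term = 29


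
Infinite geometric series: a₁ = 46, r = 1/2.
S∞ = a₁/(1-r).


S∞ = a₁/(1-r) = 46/(1 - 1/2)
= 46/(1/2)
= 92

S∞ = 92


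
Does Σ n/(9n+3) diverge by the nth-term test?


lim(n→∞) n/(9n+3) = 1/9 = 1/9  (divide numerator and denominator by n)
lim aₙ = 1/9 ≠ 0 → series DIVERGES

Diverges (lim aₙ = 1/9 ≠ 0)


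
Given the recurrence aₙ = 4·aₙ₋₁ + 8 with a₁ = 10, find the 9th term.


Computing step by step:
a_1 = 10
a_2 = 48
a_3 = 200
a_4 = 808
a_5 = 3240
a_6 = 12968
a_7 = 51880
a_8 = 207528
a_9 = 830120


a_9 = 830120


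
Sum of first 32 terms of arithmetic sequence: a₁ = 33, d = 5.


aₙ = 33 + (32-1)×5 = 188
Sₙ = n(a₁+aₙ)/2 = 32×(33+188)/2
= 32×221/2 = 3536

S_32 = 3536


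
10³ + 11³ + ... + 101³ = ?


Σₖ₌10^101 k³ = [101·102/2]² − [9·10/2]²
= 26532801 − 2025 = 26530776

Σk³ = 26530776


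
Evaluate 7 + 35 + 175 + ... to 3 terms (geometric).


Sₙ = 7×(5^3 - 1)/(5 - 1)
= 7×(125 - 1)/4
= 7×124/4
= 217

S_3 = 217


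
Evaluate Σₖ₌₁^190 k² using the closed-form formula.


n = 190
n(n+1)(2n+1)/6 = 190×191×381/6
= 13826490/6 = 2304415

Σk² = 2304415


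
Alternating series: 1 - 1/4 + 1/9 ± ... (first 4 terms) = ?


S = 1 - 1/4 + 1/9 - 1/16
= 0.7986
(Full series converges to +π²/12 ≈ +0.8225)

S_4 = 0.7986


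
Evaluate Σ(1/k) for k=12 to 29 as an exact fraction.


Σₖ₌12^29 1/k = 1/12 + 1/13 + 1/14 + ... + 1/29
= 2193481706497/2329089562800
≈ 0.9418

Sum = 2193481706497/2329089562800 ≈ 0.9418


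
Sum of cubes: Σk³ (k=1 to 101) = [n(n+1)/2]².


n(n+1)/2 = 101×102/2 = 5151
Σk³ = 5151² = 26532801

Σk³ = 26532801


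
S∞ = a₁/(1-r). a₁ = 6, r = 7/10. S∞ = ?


S∞ = a₁/(1-r) = 6/(1 - 7/10)
= 6/(3/10)
= 20

S∞ = 20


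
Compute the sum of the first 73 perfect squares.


n = 73
n(n+1)(2n+1)/6 = 73×74×147/6
= 794094/6 = 132349

Σk² = 132349


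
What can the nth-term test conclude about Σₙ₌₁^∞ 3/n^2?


lim(n→∞) 3/n^2 = 0
lim aₙ = 0 → nth-term test is INCONCLUSIVE
(Need other tests; this is actually a convergent p-series with p=2 > 1)

Inconclusive (lim aₙ = 0; need another test)


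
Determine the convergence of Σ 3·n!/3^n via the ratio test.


aₙ = 3·n!/3^n
a_{n+1}/aₙ = (n+1)!/3^(n+1) × 3^n/n!  (constant 3 cancels)
= (n+1)/3
L = lim(n→∞) (n+1)/3 = ∞
L > 1 → series DIVERGES

Diverges (ratio test: L = ∞ > 1)


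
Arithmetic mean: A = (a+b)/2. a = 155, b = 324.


AM = (155 + 324)/2 = 479/2 = 239.5

AM = 239.5


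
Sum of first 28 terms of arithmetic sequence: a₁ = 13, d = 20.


aₙ = 13 + (28-1)×20 = 553
Sₙ = n(a₁+aₙ)/2 = 28×(13+553)/2
= 28×566/2 = 7924

S_28 = 7924


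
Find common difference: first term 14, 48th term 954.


d = (aₙ - a₁)/(n-1)
= (954 - 14)/(48-1)
= 940/47 = 20

d = 20


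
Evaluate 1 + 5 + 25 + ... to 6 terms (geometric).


Sₙ = 1×(5^6 - 1)/(5 - 1)
= 1×(15625 - 1)/4
= 1×15624/4
= 3906

S_6 = 3906


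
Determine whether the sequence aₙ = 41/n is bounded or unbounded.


a₁ = 41, a₂ = 41/2, a₃ = 41/3, ...
0 < aₙ ≤ 41 for all n ≥ 1
Lower bound: 0, Upper bound: 41
The sequence IS bounded

Bounded (0 < aₙ ≤ 41)


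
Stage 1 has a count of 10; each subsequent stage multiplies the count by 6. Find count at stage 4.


aₙ = a₁·r^(n-1)
= 10×6^3
= 10×216
= 2160

a_4 = 2160


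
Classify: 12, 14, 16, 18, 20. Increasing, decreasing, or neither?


Differences: 2, 2, 2, 2
All differences > 0 → strictly INCREASING

Monotonically increasing


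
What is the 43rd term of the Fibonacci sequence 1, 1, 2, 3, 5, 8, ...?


Fibonacci sequence: 1, 1, 2, 3, 5, 8, 13, 21, 34, 55, 89, ...
F(43) = 433494437

F(43) = 433494437


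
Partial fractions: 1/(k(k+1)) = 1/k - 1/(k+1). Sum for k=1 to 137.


1/(k(k+1)) = 1/k - 1/(k+1) (partial fractions)
Telescoping: Σ = 1 - 1/138 = 137/138

Sum = 137/138


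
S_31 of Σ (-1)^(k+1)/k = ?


S = 1 - 1/2 + 1/3 - 1/4 + 1/5 - 1/6 + 1/7 - 1/8 ± ...
= 0.709
(Full series converges to +ln(2) ≈ +0.6931)

S_31 = 0.709


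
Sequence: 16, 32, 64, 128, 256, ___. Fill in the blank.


Pattern: powers of 2: 2ⁿ
Terms: 16, 32, 64, 128, 256
Next term = 512

Next term = 512


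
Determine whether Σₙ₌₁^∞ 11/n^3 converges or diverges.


p-series test: Σ c/n^p converges if p > 1, diverges if p ≤ 1 (constant c > 0 doesn't affect convergence).
p = 3
3 > 1 → CONVERGES

Converges (p = 3 > 1)


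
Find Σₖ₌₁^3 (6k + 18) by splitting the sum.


Σ(6k+18) = 6·Σk + 18·n
= 6·6 + 18·3
= 36 + 54 = 90

Σ = 90


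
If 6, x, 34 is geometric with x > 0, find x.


GM = √(6×34) = √204 = 14.2829

GM = 14.2829


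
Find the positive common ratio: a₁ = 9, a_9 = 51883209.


r^(n-1) = aₙ/a₁
r^8 = 51883209/9 = 5764801
r = 5764801^(1/8)
= ±7; taking r > 0 gives r = 7

r = 7


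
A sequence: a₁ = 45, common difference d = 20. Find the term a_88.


aₙ = a₁ + (n-1)d
= 45 + (88-1)×20
= 45 + 1740
= 1785

a_88 = 1785


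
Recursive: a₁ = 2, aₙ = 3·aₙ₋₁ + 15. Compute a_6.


Computing step by step:
a_1 = 2
a_2 = 21
a_3 = 78
a_4 = 249
a_5 = 762
a_6 = 2301


a_6 = 2301


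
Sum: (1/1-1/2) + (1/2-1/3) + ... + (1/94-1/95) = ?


Telescoping: adjacent terms cancel.
= 1/1 - 1/95
= 1 - 1/95 = 94/95

Sum = 94/95


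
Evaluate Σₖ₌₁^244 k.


n(n+1)/2 = 244×245/2 = 59780/2 = 29890

Σk = 29890


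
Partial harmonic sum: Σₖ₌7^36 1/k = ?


Σₖ₌7^36 1/k = 1/7 + 1/8 + 1/9 + ... + 1/36
= 22639315926589/13127595717600
≈ 1.7246

Sum = 22639315926589/13127595717600 ≈ 1.7246


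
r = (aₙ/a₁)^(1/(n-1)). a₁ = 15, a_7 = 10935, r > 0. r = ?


r^(n-1) = aₙ/a₁
r^6 = 10935/15 = 729
r = 729^(1/6)
= ±3; taking r > 0 gives r = 3

r = 3


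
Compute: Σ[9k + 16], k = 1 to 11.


Σ(9k+16) = 9·Σk + 16·n
= 9·66 + 16·11
= 594 + 176 = 770

Σ = 770


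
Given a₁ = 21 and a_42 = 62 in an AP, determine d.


d = (aₙ - a₁)/(n-1)
= (62 - 21)/(42-1)
= 41/41 = 1

d = 1


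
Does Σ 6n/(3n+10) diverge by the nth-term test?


lim(n→∞) 6n/(3n+10) = 6/3 = 2  (divide numerator and denominator by n)
lim aₙ = 2 ≠ 0 → series DIVERGES

Diverges (lim aₙ = 2 ≠ 0)
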